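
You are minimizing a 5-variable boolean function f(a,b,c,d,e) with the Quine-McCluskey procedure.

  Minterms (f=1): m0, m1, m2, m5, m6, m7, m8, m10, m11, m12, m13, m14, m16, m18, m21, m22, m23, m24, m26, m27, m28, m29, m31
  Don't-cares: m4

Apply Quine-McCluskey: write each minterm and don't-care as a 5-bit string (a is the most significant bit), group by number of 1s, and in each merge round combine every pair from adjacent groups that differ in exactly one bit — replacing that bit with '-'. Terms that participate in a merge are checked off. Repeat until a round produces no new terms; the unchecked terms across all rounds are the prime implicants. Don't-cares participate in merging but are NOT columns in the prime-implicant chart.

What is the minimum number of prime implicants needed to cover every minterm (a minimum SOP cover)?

7

[col 0] 00000*, 00001*, 00010*, 00100*, 00101*, 00110*, 00111*, 01000*, 01010*, 01011*, 01100*, 01101*, 01110*, 10000*, 10010*, 10101*, 10110*, 10111*, 11000*, 11010*, 11011*, 11100*, 11101*, 11111*
[col 1] -0000*, -0010*, -0101*, -0110*, -0111*, -1000*, -1010*, -1011*, -1100*, -1101*, 0-000*, 0-010*, 0-100*, 0-101*, 0-110*, 00-00*, 00-01*, 00-10*, 000-0*, 0000-*, 001-0*, 001-1*, 0010-*, 0011-*, 01-00*, 01-10*, 010-0*, 0101-*, 011-0*, 0110-*, 1-000*, 1-010*, 1-101*, 1-111*, 10-10*, 100-0*, 101-1*, 1011-*, 11-00*, 11-11, 110-0*, 1101-*, 111-1*, 1110-*
[col 2] --000*, --010*, --101, -0-10, -00-0*, -01-1, -011-, -1-00, -10-0*, -101-, -110-, 0--00*, 0--10*, 0-0-0*, 0-1-0*, 0-10-, 00--0*, 00-0-, 001--, 01--0*, 1-0-0*, 1-1-1
[col 3] --0-0, 0---0
Prime implicants: --0-0, --101, -0-10, -01-1, -011-, -1-00, -101-, -110-, 0---0, 0-10-, 00-0-, 001--, 1-1-1, 11-11
PI chart (minterm → PIs covering it):
  0 | --0-0,0---0,00-0-
  1 | 00-0-  (sole → essential)
  2 | --0-0,-0-10,0---0
  5 | --101,-01-1,0-10-,00-0-,001--
  6 | -0-10,-011-,0---0,001--
  7 | -01-1,-011-,001--
  8 | --0-0,-1-00,0---0
  10 | --0-0,-101-,0---0
  11 | -101-  (sole → essential)
  12 | -1-00,-110-,0---0,0-10-
  13 | --101,-110-,0-10-
  14 | 0---0  (sole → essential)
  16 | --0-0  (sole → essential)
  18 | --0-0,-0-10
  21 | --101,-01-1,1-1-1
  22 | -0-10,-011-
  23 | -01-1,-011-,1-1-1
  24 | --0-0,-1-00
  26 | --0-0,-101-
  27 | -101-,11-11
  28 | -1-00,-110-
  29 | --101,-110-,1-1-1
  31 | 1-1-1,11-11
Essential prime implicants: --0-0, -101-, 0---0, 00-0-
Petrick residual → -011-, -110-, 1-1-1
Minimum SOP uses 7 PIs: c'e' + b'cd + bc'd + bcd' + a'e' + a'b'd' + ace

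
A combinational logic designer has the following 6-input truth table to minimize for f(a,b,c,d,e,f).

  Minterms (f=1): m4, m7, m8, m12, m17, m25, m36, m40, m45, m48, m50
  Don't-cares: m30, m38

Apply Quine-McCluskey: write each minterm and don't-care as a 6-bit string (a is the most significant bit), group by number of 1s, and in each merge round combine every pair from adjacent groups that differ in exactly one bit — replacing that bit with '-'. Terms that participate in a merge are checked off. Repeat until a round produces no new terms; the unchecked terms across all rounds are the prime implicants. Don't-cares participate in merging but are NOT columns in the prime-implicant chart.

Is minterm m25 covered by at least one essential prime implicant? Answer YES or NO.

Round 0: 000100✓ 000111 001000✓ 001100✓ 010001✓ 011001✓ 011110 100100✓ 100110✓ 101000✓ 101101 110000✓ 110010✓
Round 1: -00100 -01000 00-100 001-00 01-001 1001-0 1100-0
PIs = {-00100, -01000, 00-100, 000111, 001-00, 01-001, 011110, 1001-0, 101101, 1100-0}
Coverage chart:
  m4: -00100,00-100
  m7: 000111 ←essential
  m8: -01000,001-00
  m12: 00-100,001-00
  m17: 01-001 ←essential
  m25: 01-001 ←essential
  m36: -00100,1001-0
  m40: -01000 ←essential
  m45: 101101 ←essential
  m48: 1100-0 ←essential
  m50: 1100-0 ←essential
Essential: -01000, 000111, 01-001, 101101, 1100-0

YES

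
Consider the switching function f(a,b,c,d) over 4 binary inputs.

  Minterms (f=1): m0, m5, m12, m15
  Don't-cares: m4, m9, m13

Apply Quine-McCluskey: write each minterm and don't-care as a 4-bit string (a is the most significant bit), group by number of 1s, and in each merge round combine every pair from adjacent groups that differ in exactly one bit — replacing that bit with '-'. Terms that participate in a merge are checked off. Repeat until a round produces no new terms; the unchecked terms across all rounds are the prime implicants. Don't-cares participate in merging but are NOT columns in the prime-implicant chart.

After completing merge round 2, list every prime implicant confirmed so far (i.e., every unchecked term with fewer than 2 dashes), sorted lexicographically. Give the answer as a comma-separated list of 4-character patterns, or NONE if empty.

0-00, 1-01, 11-1

size-2^0 implicants → 0000(✓)  0100(✓)  0101(✓)  1001(✓)  1100(✓)  1101(✓)  1111(✓)
size-2^1 implicants → -100(✓)  -101(✓)  0-00  010-(✓)  1-01  11-1  110-(✓)
size-2^2 implicants → -10-
Unchecked terms (primes): -10-, 0-00, 1-01, 11-1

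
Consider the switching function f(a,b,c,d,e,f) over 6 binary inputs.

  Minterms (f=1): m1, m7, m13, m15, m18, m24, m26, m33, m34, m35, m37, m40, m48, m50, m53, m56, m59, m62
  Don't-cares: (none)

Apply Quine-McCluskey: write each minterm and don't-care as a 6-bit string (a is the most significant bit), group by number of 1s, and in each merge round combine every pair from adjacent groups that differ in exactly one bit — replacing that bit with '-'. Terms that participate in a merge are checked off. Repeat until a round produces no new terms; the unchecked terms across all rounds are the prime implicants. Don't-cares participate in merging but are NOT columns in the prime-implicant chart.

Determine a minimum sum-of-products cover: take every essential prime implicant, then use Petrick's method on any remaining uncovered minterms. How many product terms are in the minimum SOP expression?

11

size-2^0 implicants → 000001(✓)  000111(✓)  001101(✓)  001111(✓)  010010(✓)  011000(✓)  011010(✓)  100001(✓)  100010(✓)  100011(✓)  100101(✓)  101000(✓)  110000(✓)  110010(✓)  110101(✓)  111000(✓)  111011  111110
size-2^1 implicants → -00001  -10010  -11000  00-111  0011-1  01-010  0110-0  1-0010  1-0101  1-1000  100-01  1000-1  10001-  11-000  1100-0
Unchecked terms (primes): -00001, -10010, -11000, 00-111, 0011-1, 01-010, 0110-0, 1-0010, 1-0101, 1-1000, 100-01, 1000-1, 10001-, 11-000, 1100-0, 111011, 111110
Minterm coverage:
  m1 ⊆ -00001 [E]
  m7 ⊆ 00-111 [E]
  m13 ⊆ 0011-1 [E]
  m15 ⊆ 00-111,0011-1
  m18 ⊆ -10010,01-010
  m24 ⊆ -11000,0110-0
  m26 ⊆ 01-010,0110-0
  m33 ⊆ -00001,100-01,1000-1
  m34 ⊆ 1-0010,10001-
  m35 ⊆ 1000-1,10001-
  m37 ⊆ 1-0101,100-01
  m40 ⊆ 1-1000 [E]
  m48 ⊆ 11-000,1100-0
  m50 ⊆ -10010,1-0010,1100-0
  m53 ⊆ 1-0101 [E]
  m56 ⊆ -11000,1-1000,11-000
  m59 ⊆ 111011 [E]
  m62 ⊆ 111110 [E]
E = {-00001, 00-111, 0011-1, 1-0101, 1-1000, 111011, 111110}
Petrick residual → -10010, 0110-0, 10001-, 11-000
Cover = b'c'd'e'f + bc'd'ef' + a'b'def + a'b'cdf + a'bcd'f' + ac'de'f + acd'e'f' + ab'c'd'e + abd'e'f' + abcd'ef + abcdef'  |cover|=11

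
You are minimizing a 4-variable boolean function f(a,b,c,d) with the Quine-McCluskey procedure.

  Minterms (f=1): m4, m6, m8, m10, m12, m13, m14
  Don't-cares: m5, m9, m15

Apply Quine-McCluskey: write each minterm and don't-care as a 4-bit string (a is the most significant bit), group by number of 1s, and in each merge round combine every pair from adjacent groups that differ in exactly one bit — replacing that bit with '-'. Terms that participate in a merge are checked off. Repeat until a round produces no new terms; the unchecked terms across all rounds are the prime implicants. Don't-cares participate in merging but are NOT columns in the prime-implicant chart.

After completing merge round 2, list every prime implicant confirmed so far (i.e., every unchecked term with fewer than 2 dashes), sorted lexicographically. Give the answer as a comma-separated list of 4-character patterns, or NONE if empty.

NONE

size-2^0 implicants → 0100(✓)  0101(✓)  0110(✓)  1000(✓)  1001(✓)  1010(✓)  1100(✓)  1101(✓)  1110(✓)  1111(✓)
size-2^1 implicants → -100(✓)  -101(✓)  -110(✓)  01-0(✓)  010-(✓)  1-00(✓)  1-01(✓)  1-10(✓)  10-0(✓)  100-(✓)  11-0(✓)  11-1(✓)  110-(✓)  111-(✓)
size-2^2 implicants → -1-0  -10-  1--0  1-0-  11--
Unchecked terms (primes): -1-0, -10-, 1--0, 1-0-, 11--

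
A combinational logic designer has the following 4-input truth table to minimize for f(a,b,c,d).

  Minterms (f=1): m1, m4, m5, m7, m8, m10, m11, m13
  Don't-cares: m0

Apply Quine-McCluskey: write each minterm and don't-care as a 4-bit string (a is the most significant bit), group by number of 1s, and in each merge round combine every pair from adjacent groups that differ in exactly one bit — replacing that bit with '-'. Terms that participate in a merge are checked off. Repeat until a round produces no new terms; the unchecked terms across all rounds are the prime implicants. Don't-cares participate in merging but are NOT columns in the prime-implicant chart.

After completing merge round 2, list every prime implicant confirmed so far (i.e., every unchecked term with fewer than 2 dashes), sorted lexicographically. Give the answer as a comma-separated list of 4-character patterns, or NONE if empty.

-000, -101, 01-1, 10-0, 101-

size-2^0 implicants → 0000(✓)  0001(✓)  0100(✓)  0101(✓)  0111(✓)  1000(✓)  1010(✓)  1011(✓)  1101(✓)
size-2^1 implicants → -000  -101  0-00(✓)  0-01(✓)  000-(✓)  01-1  010-(✓)  10-0  101-
size-2^2 implicants → 0-0-
Unchecked terms (primes): -000, -101, 0-0-, 01-1, 10-0, 101-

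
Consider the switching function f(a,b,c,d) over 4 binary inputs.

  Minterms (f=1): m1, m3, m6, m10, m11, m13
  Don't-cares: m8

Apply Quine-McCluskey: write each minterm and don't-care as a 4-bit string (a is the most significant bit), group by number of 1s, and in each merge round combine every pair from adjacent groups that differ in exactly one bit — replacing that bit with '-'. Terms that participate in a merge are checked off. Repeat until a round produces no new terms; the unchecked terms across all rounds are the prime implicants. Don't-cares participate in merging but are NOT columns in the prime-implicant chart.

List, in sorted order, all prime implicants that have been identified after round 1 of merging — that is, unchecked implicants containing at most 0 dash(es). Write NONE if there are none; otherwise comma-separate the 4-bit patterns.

Round 0: 0001✓ 0011✓ 0110 1000✓ 1010✓ 1011✓ 1101
Round 1: -011 00-1 10-0 101-
PIs = {-011, 00-1, 0110, 10-0, 101-, 1101}

0110, 1101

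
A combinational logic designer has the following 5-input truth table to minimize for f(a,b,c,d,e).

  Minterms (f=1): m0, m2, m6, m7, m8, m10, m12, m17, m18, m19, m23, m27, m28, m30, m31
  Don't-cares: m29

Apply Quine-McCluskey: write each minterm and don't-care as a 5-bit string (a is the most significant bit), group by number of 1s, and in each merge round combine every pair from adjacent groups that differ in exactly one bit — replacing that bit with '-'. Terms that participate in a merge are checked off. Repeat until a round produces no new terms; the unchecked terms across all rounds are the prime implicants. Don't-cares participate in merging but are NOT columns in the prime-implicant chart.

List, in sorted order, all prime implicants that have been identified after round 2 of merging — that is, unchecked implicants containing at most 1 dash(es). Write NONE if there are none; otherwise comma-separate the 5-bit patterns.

[col 0] 00000*, 00010*, 00110*, 00111*, 01000*, 01010*, 01100*, 10001*, 10010*, 10011*, 10111*, 11011*, 11100*, 11101*, 11110*, 11111*
[col 1] -0010, -0111, -1100, 0-000*, 0-010*, 00-10, 000-0*, 0011-, 01-00, 010-0*, 1-011*, 1-111*, 10-11*, 100-1, 1001-, 11-11*, 111-0*, 111-1*, 1110-*, 1111-*
[col 2] 0-0-0, 1--11, 111--
Prime implicants: -0010, -0111, -1100, 0-0-0, 00-10, 0011-, 01-00, 1--11, 100-1, 1001-, 111--

-0010, -0111, -1100, 00-10, 0011-, 01-00, 100-1, 1001-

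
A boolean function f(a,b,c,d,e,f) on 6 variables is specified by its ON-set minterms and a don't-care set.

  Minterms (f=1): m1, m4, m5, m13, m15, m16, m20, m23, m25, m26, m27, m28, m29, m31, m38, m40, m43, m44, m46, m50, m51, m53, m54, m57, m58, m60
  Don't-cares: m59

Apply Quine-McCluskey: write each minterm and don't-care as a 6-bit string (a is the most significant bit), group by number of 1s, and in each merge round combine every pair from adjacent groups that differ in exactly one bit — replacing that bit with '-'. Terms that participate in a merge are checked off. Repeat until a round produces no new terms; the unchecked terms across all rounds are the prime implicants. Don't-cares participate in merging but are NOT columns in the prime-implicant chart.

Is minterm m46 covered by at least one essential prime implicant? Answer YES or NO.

Round 0: 000001✓ 000100✓ 000101✓ 001101✓ 001111✓ 010000✓ 010100✓ 010111✓ 011001✓ 011010✓ 011011✓ 011100✓ 011101✓ 011111✓ 100110✓ 101000✓ 101011✓ 101100✓ 101110✓ 110010✓ 110011✓ 110101 110110✓ 111001✓ 111010✓ 111011✓ 111100✓
Round 1: -11001✓ -11010✓ -11011✓ -11100 0-0100 0-1101✓ 0-1111✓ 00-101 000-01 00010- 0011-1✓ 01-100 01-111 010-00 011-01✓ 011-11✓ 0110-1✓ 01101-✓ 0111-1✓ 01110- 1-0110 1-1011 1-1100 10-110 101-00 1011-0 11-010✓ 11-011✓ 110-10 11001-✓ 1110-1✓ 11101-✓
Round 2: -110-1 -1101- 0-11-1 011--1 11-01-
PIs = {-110-1, -1101-, -11100, 0-0100, 0-11-1, 00-101, 000-01, 00010-, 01-100, 01-111, 010-00, 011--1, 01110-, 1-0110, 1-1011, 1-1100, 10-110, 101-00, 1011-0, 11-01-, 110-10, 110101}
Coverage chart:
  m1: 000-01 ←essential
  m4: 0-0100,00010-
  m5: 00-101,000-01,00010-
  m13: 0-11-1,00-101
  m15: 0-11-1 ←essential
  m16: 010-00 ←essential
  m20: 0-0100,01-100,010-00
  m23: 01-111 ←essential
  m25: -110-1,011--1
  m26: -1101- ←essential
  m27: -110-1,-1101-,011--1
  m28: -11100,01-100,01110-
  m29: 0-11-1,011--1,01110-
  m31: 0-11-1,01-111,011--1
  m38: 1-0110,10-110
  m40: 101-00 ←essential
  m43: 1-1011 ←essential
  m44: 1-1100,101-00,1011-0
  m46: 10-110,1011-0
  m50: 11-01-,110-10
  m51: 11-01- ←essential
  m53: 110101 ←essential
  m54: 1-0110,110-10
  m57: -110-1 ←essential
  m58: -1101-,11-01-
  m60: -11100,1-1100
Essential: -110-1, -1101-, 0-11-1, 000-01, 01-111, 010-00, 1-1011, 101-00, 11-01-, 110101

NO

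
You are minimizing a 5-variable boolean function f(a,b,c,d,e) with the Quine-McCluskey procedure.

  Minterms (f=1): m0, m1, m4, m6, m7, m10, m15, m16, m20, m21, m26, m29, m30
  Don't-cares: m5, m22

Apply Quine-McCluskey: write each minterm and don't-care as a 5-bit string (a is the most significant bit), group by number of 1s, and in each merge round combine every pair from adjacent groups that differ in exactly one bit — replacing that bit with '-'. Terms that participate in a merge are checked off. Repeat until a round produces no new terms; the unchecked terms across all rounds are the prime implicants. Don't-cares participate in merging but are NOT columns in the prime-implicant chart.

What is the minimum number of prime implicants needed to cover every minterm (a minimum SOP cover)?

size-2^0 implicants → 00000(✓)  00001(✓)  00100(✓)  00101(✓)  00110(✓)  00111(✓)  01010(✓)  01111(✓)  10000(✓)  10100(✓)  10101(✓)  10110(✓)  11010(✓)  11101(✓)  11110(✓)
size-2^1 implicants → -0000(✓)  -0100(✓)  -0101(✓)  -0110(✓)  -1010  0-111  00-00(✓)  00-01(✓)  0000-(✓)  001-0(✓)  001-1(✓)  0010-(✓)  0011-(✓)  1-101  1-110  10-00(✓)  101-0(✓)  1010-(✓)  11-10
size-2^2 implicants → -0-00  -01-0  -010-  00-0-  001--
Unchecked terms (primes): -0-00, -01-0, -010-, -1010, 0-111, 00-0-, 001--, 1-101, 1-110, 11-10
Minterm coverage:
  m0 ⊆ -0-00,00-0-
  m1 ⊆ 00-0- [E]
  m4 ⊆ -0-00,-01-0,-010-,00-0-,001--
  m6 ⊆ -01-0,001--
  m7 ⊆ 0-111,001--
  m10 ⊆ -1010 [E]
  m15 ⊆ 0-111 [E]
  m16 ⊆ -0-00 [E]
  m20 ⊆ -0-00,-01-0,-010-
  m21 ⊆ -010-,1-101
  m26 ⊆ -1010,11-10
  m29 ⊆ 1-101 [E]
  m30 ⊆ 1-110,11-10
E = {-0-00, -1010, 0-111, 00-0-, 1-101}
Petrick residual → -01-0, 1-110
Cover = b'd'e' + b'ce' + bc'de' + a'cde + a'b'd' + acd'e + acde'  |cover|=7

7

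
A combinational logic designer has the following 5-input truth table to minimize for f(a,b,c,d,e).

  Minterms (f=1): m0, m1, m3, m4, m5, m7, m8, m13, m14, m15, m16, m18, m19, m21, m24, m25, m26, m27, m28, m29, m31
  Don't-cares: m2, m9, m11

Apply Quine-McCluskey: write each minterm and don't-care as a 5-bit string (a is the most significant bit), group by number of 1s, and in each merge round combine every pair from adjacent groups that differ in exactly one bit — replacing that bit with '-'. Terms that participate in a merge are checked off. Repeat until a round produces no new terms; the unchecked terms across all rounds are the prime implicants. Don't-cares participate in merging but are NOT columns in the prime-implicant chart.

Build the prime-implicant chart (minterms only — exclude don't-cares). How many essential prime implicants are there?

[col 0] 00000*, 00001*, 00010*, 00011*, 00100*, 00101*, 00111*, 01000*, 01001*, 01011*, 01101*, 01110*, 01111*, 10000*, 10010*, 10011*, 10101*, 11000*, 11001*, 11010*, 11011*, 11100*, 11101*, 11111*
[col 1] -0000*, -0010*, -0011*, -0101*, -1000*, -1001*, -1011*, -1101*, -1111*, 0-000*, 0-001*, 0-011*, 0-101*, 0-111*, 00-00*, 00-01*, 00-11*, 000-0*, 000-1*, 0000-*, 0001-*, 001-1*, 0010-*, 01-01*, 01-11*, 010-1*, 0100-*, 011-1*, 0111-, 1-000*, 1-010*, 1-011*, 1-101*, 100-0*, 1001-*, 11-00*, 11-01*, 11-11*, 110-0*, 110-1*, 1100-*, 1101-*, 111-1*, 1110-*
[col 2] --000, --011, --101, -00-0, -001-, -1-01*, -1-11*, -10-1*, -100-, -11-1*, 0--01*, 0--11*, 0-0-1*, 0-00-, 0-1-1*, 00--1*, 00-0-, 000--, 01--1*, 1-0-0, 1-01-, 11--1*, 11-0-, 110--
[col 3] -1--1, 0---1
Prime implicants: --000, --011, --101, -00-0, -001-, -1--1, -100-, 0---1, 0-00-, 00-0-, 000--, 0111-, 1-0-0, 1-01-, 11-0-, 110--
PI chart (minterm → PIs covering it):
  0 | --000,-00-0,0-00-,00-0-,000--
  1 | 0---1,0-00-,00-0-,000--
  3 | --011,-001-,0---1,000--
  4 | 00-0-  (sole → essential)
  5 | --101,0---1,00-0-
  7 | 0---1  (sole → essential)
  8 | --000,-100-,0-00-
  13 | --101,-1--1,0---1
  14 | 0111-  (sole → essential)
  15 | -1--1,0---1,0111-
  16 | --000,-00-0,1-0-0
  18 | -00-0,-001-,1-0-0,1-01-
  19 | --011,-001-,1-01-
  21 | --101  (sole → essential)
  24 | --000,-100-,1-0-0,11-0-,110--
  25 | -1--1,-100-,11-0-,110--
  26 | 1-0-0,1-01-,110--
  27 | --011,-1--1,1-01-,110--
  28 | 11-0-  (sole → essential)
  29 | --101,-1--1,11-0-
  31 | -1--1  (sole → essential)
Essential prime implicants: --101, -1--1, 0---1, 00-0-, 0111-, 11-0-

6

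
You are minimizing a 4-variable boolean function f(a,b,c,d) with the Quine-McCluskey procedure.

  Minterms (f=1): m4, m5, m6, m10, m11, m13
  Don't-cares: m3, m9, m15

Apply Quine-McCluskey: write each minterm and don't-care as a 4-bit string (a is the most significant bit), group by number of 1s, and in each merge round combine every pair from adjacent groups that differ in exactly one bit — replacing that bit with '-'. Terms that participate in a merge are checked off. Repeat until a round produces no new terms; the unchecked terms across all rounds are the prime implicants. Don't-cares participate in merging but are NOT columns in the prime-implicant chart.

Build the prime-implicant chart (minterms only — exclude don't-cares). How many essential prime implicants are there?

2

Round 0: 0011✓ 0100✓ 0101✓ 0110✓ 1001✓ 1010✓ 1011✓ 1101✓ 1111✓
Round 1: -011 -101 01-0 010- 1-01✓ 1-11✓ 10-1✓ 101- 11-1✓
Round 2: 1--1
PIs = {-011, -101, 01-0, 010-, 1--1, 101-}
Coverage chart:
  m4: 01-0,010-
  m5: -101,010-
  m6: 01-0 ←essential
  m10: 101- ←essential
  m11: -011,1--1,101-
  m13: -101,1--1
Essential: 01-0, 101-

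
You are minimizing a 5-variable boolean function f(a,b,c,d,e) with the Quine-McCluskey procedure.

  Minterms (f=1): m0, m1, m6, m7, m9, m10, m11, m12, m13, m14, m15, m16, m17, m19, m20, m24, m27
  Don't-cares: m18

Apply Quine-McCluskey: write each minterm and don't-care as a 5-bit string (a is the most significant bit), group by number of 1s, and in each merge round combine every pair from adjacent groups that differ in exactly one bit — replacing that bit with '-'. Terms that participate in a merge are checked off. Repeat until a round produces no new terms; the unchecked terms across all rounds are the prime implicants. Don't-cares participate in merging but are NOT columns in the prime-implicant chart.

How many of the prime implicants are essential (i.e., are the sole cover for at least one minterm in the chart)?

6

[col 0] 00000*, 00001*, 00110*, 00111*, 01001*, 01010*, 01011*, 01100*, 01101*, 01110*, 01111*, 10000*, 10001*, 10010*, 10011*, 10100*, 11000*, 11011*
[col 1] -0000*, -0001*, -1011, 0-001, 0-110*, 0-111*, 0000-*, 0011-*, 01-01*, 01-10*, 01-11*, 010-1*, 0101-*, 011-0*, 011-1*, 0110-*, 0111-*, 1-000, 1-011, 10-00, 100-0*, 100-1*, 1000-*, 1001-*
[col 2] -000-, 0-11-, 01--1, 01-1-, 011--, 100--
Prime implicants: -000-, -1011, 0-001, 0-11-, 01--1, 01-1-, 011--, 1-000, 1-011, 10-00, 100--
PI chart (minterm → PIs covering it):
  0 | -000-  (sole → essential)
  1 | -000-,0-001
  6 | 0-11-  (sole → essential)
  7 | 0-11-  (sole → essential)
  9 | 0-001,01--1
  10 | 01-1-  (sole → essential)
  11 | -1011,01--1,01-1-
  12 | 011--  (sole → essential)
  13 | 01--1,011--
  14 | 0-11-,01-1-,011--
  15 | 0-11-,01--1,01-1-,011--
  16 | -000-,1-000,10-00,100--
  17 | -000-,100--
  19 | 1-011,100--
  20 | 10-00  (sole → essential)
  24 | 1-000  (sole → essential)
  27 | -1011,1-011
Essential prime implicants: -000-, 0-11-, 01-1-, 011--, 1-000, 10-00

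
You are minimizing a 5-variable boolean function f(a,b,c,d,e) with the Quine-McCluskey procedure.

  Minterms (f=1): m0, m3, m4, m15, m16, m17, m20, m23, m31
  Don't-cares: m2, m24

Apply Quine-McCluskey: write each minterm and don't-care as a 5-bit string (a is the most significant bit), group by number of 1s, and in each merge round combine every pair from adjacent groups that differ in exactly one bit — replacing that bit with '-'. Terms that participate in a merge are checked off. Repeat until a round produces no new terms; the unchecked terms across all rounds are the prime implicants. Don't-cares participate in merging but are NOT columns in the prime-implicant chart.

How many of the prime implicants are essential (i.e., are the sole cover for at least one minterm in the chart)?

5

[col 0] 00000*, 00010*, 00011*, 00100*, 01111*, 10000*, 10001*, 10100*, 10111*, 11000*, 11111*
[col 1] -0000*, -0100*, -1111, 00-00*, 000-0, 0001-, 1-000, 1-111, 10-00*, 1000-
[col 2] -0-00
Prime implicants: -0-00, -1111, 000-0, 0001-, 1-000, 1-111, 1000-
PI chart (minterm → PIs covering it):
  0 | -0-00,000-0
  3 | 0001-  (sole → essential)
  4 | -0-00  (sole → essential)
  15 | -1111  (sole → essential)
  16 | -0-00,1-000,1000-
  17 | 1000-  (sole → essential)
  20 | -0-00  (sole → essential)
  23 | 1-111  (sole → essential)
  31 | -1111,1-111
Essential prime implicants: -0-00, -1111, 0001-, 1-111, 1000-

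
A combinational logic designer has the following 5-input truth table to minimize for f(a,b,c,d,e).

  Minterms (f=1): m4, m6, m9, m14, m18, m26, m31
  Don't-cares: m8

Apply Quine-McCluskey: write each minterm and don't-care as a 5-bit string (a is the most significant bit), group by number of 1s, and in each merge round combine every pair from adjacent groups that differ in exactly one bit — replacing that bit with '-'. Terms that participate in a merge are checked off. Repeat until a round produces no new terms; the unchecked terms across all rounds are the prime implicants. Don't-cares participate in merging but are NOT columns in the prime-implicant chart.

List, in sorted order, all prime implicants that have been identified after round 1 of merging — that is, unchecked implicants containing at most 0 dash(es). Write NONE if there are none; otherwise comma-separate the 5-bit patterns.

size-2^0 implicants → 00100(✓)  00110(✓)  01000(✓)  01001(✓)  01110(✓)  10010(✓)  11010(✓)  11111
size-2^1 implicants → 0-110  001-0  0100-  1-010
Unchecked terms (primes): 0-110, 001-0, 0100-, 1-010, 11111

11111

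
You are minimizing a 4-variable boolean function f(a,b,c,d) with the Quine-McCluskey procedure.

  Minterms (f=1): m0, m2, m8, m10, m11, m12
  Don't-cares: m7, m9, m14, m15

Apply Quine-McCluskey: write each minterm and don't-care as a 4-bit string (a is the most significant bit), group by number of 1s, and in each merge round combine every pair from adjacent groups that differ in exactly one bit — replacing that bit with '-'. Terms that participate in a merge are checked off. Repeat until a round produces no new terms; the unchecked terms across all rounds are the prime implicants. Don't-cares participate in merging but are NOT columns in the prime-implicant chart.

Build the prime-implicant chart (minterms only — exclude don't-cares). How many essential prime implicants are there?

2

[col 0] 0000*, 0010*, 0111*, 1000*, 1001*, 1010*, 1011*, 1100*, 1110*, 1111*
[col 1] -000*, -010*, -111, 00-0*, 1-00*, 1-10*, 1-11*, 10-0*, 10-1*, 100-*, 101-*, 11-0*, 111-*
[col 2] -0-0, 1--0, 1-1-, 10--
Prime implicants: -0-0, -111, 1--0, 1-1-, 10--
PI chart (minterm → PIs covering it):
  0 | -0-0  (sole → essential)
  2 | -0-0  (sole → essential)
  8 | -0-0,1--0,10--
  10 | -0-0,1--0,1-1-,10--
  11 | 1-1-,10--
  12 | 1--0  (sole → essential)
Essential prime implicants: -0-0, 1--0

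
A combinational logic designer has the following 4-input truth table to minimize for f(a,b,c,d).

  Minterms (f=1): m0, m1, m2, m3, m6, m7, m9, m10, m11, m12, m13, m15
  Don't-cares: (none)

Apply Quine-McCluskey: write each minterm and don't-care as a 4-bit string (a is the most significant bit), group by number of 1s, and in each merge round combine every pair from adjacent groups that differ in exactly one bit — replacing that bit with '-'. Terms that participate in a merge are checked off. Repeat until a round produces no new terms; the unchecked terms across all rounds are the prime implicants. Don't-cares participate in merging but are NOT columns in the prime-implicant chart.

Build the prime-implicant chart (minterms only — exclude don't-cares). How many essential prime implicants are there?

size-2^0 implicants → 0000(✓)  0001(✓)  0010(✓)  0011(✓)  0110(✓)  0111(✓)  1001(✓)  1010(✓)  1011(✓)  1100(✓)  1101(✓)  1111(✓)
size-2^1 implicants → -001(✓)  -010(✓)  -011(✓)  -111(✓)  0-10(✓)  0-11(✓)  00-0(✓)  00-1(✓)  000-(✓)  001-(✓)  011-(✓)  1-01(✓)  1-11(✓)  10-1(✓)  101-(✓)  11-1(✓)  110-
size-2^2 implicants → --11  -0-1  -01-  0-1-  00--  1--1
Unchecked terms (primes): --11, -0-1, -01-, 0-1-, 00--, 1--1, 110-
Minterm coverage:
  m0 ⊆ 00-- [E]
  m1 ⊆ -0-1,00--
  m2 ⊆ -01-,0-1-,00--
  m3 ⊆ --11,-0-1,-01-,0-1-,00--
  m6 ⊆ 0-1- [E]
  m7 ⊆ --11,0-1-
  m9 ⊆ -0-1,1--1
  m10 ⊆ -01- [E]
  m11 ⊆ --11,-0-1,-01-,1--1
  m12 ⊆ 110- [E]
  m13 ⊆ 1--1,110-
  m15 ⊆ --11,1--1
E = {-01-, 0-1-, 00--, 110-}

4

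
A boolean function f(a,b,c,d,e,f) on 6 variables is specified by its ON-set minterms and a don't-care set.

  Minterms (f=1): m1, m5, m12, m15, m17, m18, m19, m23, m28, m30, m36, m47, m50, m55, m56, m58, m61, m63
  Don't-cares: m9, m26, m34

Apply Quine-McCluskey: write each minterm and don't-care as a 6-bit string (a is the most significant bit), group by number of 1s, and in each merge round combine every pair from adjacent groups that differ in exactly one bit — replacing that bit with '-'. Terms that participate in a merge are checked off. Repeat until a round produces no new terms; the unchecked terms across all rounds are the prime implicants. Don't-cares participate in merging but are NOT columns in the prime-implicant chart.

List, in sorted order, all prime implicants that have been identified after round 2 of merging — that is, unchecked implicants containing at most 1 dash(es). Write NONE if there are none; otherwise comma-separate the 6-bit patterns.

Round 0: 000001✓ 000101✓ 001001✓ 001100✓ 001111✓ 010001✓ 010010✓ 010011✓ 010111✓ 011010✓ 011100✓ 011110✓ 100010✓ 100100 101111✓ 110010✓ 110111✓ 111000✓ 111010✓ 111101✓ 111111✓
Round 1: -01111 -10010✓ -10111 -11010✓ 0-0001 0-1100 00-001 000-01 01-010✓ 010-11 0100-1 01001- 011-10 0111-0 1-0010 1-1111 11-010✓ 11-111 1110-0 1111-1
Round 2: -1-010
PIs = {-01111, -1-010, -10111, 0-0001, 0-1100, 00-001, 000-01, 010-11, 0100-1, 01001-, 011-10, 0111-0, 1-0010, 1-1111, 100100, 11-111, 1110-0, 1111-1}

-01111, -10111, 0-0001, 0-1100, 00-001, 000-01, 010-11, 0100-1, 01001-, 011-10, 0111-0, 1-0010, 1-1111, 100100, 11-111, 1110-0, 1111-1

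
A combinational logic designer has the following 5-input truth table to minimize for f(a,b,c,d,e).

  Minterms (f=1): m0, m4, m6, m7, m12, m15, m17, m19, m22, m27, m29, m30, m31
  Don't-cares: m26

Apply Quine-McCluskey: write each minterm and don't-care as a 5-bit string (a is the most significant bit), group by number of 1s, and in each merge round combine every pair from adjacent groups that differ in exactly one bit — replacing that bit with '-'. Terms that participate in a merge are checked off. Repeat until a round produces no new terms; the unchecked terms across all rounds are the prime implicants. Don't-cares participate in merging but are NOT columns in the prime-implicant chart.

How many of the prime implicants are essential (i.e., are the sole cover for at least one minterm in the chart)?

4

size-2^0 implicants → 00000(✓)  00100(✓)  00110(✓)  00111(✓)  01100(✓)  01111(✓)  10001(✓)  10011(✓)  10110(✓)  11010(✓)  11011(✓)  11101(✓)  11110(✓)  11111(✓)
size-2^1 implicants → -0110  -1111  0-100  0-111  00-00  001-0  0011-  1-011  1-110  100-1  11-10(✓)  11-11(✓)  1101-(✓)  111-1  1111-(✓)
size-2^2 implicants → 11-1-
Unchecked terms (primes): -0110, -1111, 0-100, 0-111, 00-00, 001-0, 0011-, 1-011, 1-110, 100-1, 11-1-, 111-1
Minterm coverage:
  m0 ⊆ 00-00 [E]
  m4 ⊆ 0-100,00-00,001-0
  m6 ⊆ -0110,001-0,0011-
  m7 ⊆ 0-111,0011-
  m12 ⊆ 0-100 [E]
  m15 ⊆ -1111,0-111
  m17 ⊆ 100-1 [E]
  m19 ⊆ 1-011,100-1
  m22 ⊆ -0110,1-110
  m27 ⊆ 1-011,11-1-
  m29 ⊆ 111-1 [E]
  m30 ⊆ 1-110,11-1-
  m31 ⊆ -1111,11-1-,111-1
E = {0-100, 00-00, 100-1, 111-1}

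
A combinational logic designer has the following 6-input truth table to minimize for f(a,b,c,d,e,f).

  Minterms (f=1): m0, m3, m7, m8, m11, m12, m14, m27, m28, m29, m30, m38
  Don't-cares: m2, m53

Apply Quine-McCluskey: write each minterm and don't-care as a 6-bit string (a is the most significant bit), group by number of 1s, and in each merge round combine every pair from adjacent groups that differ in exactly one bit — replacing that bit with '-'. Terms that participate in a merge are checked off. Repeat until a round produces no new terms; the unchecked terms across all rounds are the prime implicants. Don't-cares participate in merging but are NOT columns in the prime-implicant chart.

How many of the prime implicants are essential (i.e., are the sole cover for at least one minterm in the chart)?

Round 0: 000000✓ 000010✓ 000011✓ 000111✓ 001000✓ 001011✓ 001100✓ 001110✓ 011011✓ 011100✓ 011101✓ 011110✓ 100110 110101
Round 1: 0-1011 0-1100✓ 0-1110✓ 00-000 00-011 000-11 0000-0 00001- 001-00 0011-0✓ 0111-0✓ 01110-
Round 2: 0-11-0
PIs = {0-1011, 0-11-0, 00-000, 00-011, 000-11, 0000-0, 00001-, 001-00, 01110-, 100110, 110101}
Coverage chart:
  m0: 00-000,0000-0
  m3: 00-011,000-11,00001-
  m7: 000-11 ←essential
  m8: 00-000,001-00
  m11: 0-1011,00-011
  m12: 0-11-0,001-00
  m14: 0-11-0 ←essential
  m27: 0-1011 ←essential
  m28: 0-11-0,01110-
  m29: 01110- ←essential
  m30: 0-11-0 ←essential
  m38: 100110 ←essential
Essential: 0-1011, 0-11-0, 000-11, 01110-, 100110

5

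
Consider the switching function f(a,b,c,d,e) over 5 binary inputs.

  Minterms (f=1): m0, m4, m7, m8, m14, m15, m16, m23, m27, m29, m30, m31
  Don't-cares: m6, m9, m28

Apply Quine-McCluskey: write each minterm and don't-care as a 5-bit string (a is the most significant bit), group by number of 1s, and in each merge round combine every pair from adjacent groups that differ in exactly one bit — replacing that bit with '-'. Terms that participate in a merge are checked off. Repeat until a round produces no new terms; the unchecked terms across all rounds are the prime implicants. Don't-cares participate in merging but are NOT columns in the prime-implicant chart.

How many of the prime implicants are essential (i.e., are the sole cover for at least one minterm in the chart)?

[col 0] 00000*, 00100*, 00110*, 00111*, 01000*, 01001*, 01110*, 01111*, 10000*, 10111*, 11011*, 11100*, 11101*, 11110*, 11111*
[col 1] -0000, -0111*, -1110*, -1111*, 0-000, 0-110*, 0-111*, 00-00, 001-0, 0011-*, 0100-, 0111-*, 1-111*, 11-11, 111-0*, 111-1*, 1110-*, 1111-*
[col 2] --111, -111-, 0-11-, 111--
Prime implicants: --111, -0000, -111-, 0-000, 0-11-, 00-00, 001-0, 0100-, 11-11, 111--
PI chart (minterm → PIs covering it):
  0 | -0000,0-000,00-00
  4 | 00-00,001-0
  7 | --111,0-11-
  8 | 0-000,0100-
  14 | -111-,0-11-
  15 | --111,-111-,0-11-
  16 | -0000  (sole → essential)
  23 | --111  (sole → essential)
  27 | 11-11  (sole → essential)
  29 | 111--  (sole → essential)
  30 | -111-,111--
  31 | --111,-111-,11-11,111--
Essential prime implicants: --111, -0000, 11-11, 111--

4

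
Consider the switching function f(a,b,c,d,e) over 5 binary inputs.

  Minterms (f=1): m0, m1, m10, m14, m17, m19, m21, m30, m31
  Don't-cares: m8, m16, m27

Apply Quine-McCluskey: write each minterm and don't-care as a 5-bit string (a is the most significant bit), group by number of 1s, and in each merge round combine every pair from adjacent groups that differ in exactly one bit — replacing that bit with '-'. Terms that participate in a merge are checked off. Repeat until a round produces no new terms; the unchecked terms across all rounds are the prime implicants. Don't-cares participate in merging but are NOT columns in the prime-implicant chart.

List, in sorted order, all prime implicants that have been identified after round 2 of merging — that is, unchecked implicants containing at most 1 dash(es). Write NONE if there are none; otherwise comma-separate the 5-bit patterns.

-1110, 0-000, 01-10, 010-0, 1-011, 10-01, 100-1, 11-11, 1111-

size-2^0 implicants → 00000(✓)  00001(✓)  01000(✓)  01010(✓)  01110(✓)  10000(✓)  10001(✓)  10011(✓)  10101(✓)  11011(✓)  11110(✓)  11111(✓)
size-2^1 implicants → -0000(✓)  -0001(✓)  -1110  0-000  0000-(✓)  01-10  010-0  1-011  10-01  100-1  1000-(✓)  11-11  1111-
size-2^2 implicants → -000-
Unchecked terms (primes): -000-, -1110, 0-000, 01-10, 010-0, 1-011, 10-01, 100-1, 11-11, 1111-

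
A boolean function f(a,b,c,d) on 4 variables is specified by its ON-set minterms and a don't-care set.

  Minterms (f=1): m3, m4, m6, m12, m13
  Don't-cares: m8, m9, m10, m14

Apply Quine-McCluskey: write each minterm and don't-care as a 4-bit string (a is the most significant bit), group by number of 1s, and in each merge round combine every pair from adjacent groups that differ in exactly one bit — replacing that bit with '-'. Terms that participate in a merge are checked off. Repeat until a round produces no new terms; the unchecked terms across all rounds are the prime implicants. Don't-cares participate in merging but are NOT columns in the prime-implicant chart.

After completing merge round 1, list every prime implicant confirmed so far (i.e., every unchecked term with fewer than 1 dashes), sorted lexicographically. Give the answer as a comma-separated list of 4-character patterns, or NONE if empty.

size-2^0 implicants → 0011  0100(✓)  0110(✓)  1000(✓)  1001(✓)  1010(✓)  1100(✓)  1101(✓)  1110(✓)
size-2^1 implicants → -100(✓)  -110(✓)  01-0(✓)  1-00(✓)  1-01(✓)  1-10(✓)  10-0(✓)  100-(✓)  11-0(✓)  110-(✓)
size-2^2 implicants → -1-0  1--0  1-0-
Unchecked terms (primes): -1-0, 0011, 1--0, 1-0-

0011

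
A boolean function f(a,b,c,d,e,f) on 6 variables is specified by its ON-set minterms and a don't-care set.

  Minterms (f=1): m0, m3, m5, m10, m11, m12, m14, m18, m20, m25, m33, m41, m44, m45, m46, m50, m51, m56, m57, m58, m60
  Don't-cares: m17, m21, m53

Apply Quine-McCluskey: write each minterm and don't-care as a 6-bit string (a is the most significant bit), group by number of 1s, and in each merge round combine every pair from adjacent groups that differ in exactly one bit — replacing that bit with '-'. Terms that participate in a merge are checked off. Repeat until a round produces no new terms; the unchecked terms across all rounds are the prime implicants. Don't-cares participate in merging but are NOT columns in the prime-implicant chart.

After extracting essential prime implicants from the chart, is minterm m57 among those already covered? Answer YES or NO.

Round 0: 000000 000011✓ 000101✓ 001010✓ 001011✓ 001100✓ 001110✓ 010001✓ 010010✓ 010100✓ 010101✓ 011001✓ 100001✓ 101001✓ 101100✓ 101101✓ 101110✓ 110010✓ 110011✓ 110101✓ 111000✓ 111001✓ 111010✓ 111100✓
Round 1: -01100✓ -01110✓ -10010 -10101 -11001 0-0101 00-011 001-10 00101- 0011-0✓ 01-001 010-01 01010- 1-1001 1-1100 10-001 101-01 1011-0✓ 10110- 11-010 11001- 111-00 1110-0 11100-
Round 2: -011-0
PIs = {-011-0, -10010, -10101, -11001, 0-0101, 00-011, 000000, 001-10, 00101-, 01-001, 010-01, 01010-, 1-1001, 1-1100, 10-001, 101-01, 10110-, 11-010, 11001-, 111-00, 1110-0, 11100-}
Coverage chart:
  m0: 000000 ←essential
  m3: 00-011 ←essential
  m5: 0-0101 ←essential
  m10: 001-10,00101-
  m11: 00-011,00101-
  m12: -011-0 ←essential
  m14: -011-0,001-10
  m18: -10010 ←essential
  m20: 01010- ←essential
  m25: -11001,01-001
  m33: 10-001 ←essential
  m41: 1-1001,10-001,101-01
  m44: -011-0,1-1100,10110-
  m45: 101-01,10110-
  m46: -011-0 ←essential
  m50: -10010,11-010,11001-
  m51: 11001- ←essential
  m56: 111-00,1110-0,11100-
  m57: -11001,1-1001,11100-
  m58: 11-010,1110-0
  m60: 1-1100,111-00
Essential: -011-0, -10010, 0-0101, 00-011, 000000, 01010-, 10-001, 11001-

NO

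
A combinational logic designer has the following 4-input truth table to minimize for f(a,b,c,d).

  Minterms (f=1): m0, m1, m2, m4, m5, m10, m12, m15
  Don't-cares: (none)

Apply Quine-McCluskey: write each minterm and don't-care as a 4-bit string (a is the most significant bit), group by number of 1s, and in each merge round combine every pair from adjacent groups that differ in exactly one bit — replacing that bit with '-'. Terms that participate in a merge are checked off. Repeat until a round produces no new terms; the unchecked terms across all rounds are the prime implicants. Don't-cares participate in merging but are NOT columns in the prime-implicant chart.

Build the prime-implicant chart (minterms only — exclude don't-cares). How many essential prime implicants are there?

4

Round 0: 0000✓ 0001✓ 0010✓ 0100✓ 0101✓ 1010✓ 1100✓ 1111
Round 1: -010 -100 0-00✓ 0-01✓ 00-0 000-✓ 010-✓
Round 2: 0-0-
PIs = {-010, -100, 0-0-, 00-0, 1111}
Coverage chart:
  m0: 0-0-,00-0
  m1: 0-0- ←essential
  m2: -010,00-0
  m4: -100,0-0-
  m5: 0-0- ←essential
  m10: -010 ←essential
  m12: -100 ←essential
  m15: 1111 ←essential
Essential: -010, -100, 0-0-, 1111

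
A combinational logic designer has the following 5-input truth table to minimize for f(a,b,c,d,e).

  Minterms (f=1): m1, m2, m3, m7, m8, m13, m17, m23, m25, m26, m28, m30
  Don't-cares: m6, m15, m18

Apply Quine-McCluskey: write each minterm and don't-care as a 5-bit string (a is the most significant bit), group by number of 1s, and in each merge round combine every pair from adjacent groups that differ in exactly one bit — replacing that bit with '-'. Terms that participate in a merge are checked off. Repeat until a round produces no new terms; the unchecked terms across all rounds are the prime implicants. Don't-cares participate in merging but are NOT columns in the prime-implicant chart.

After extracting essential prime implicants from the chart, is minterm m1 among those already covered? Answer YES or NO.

[col 0] 00001*, 00010*, 00011*, 00110*, 00111*, 01000, 01101*, 01111*, 10001*, 10010*, 10111*, 11001*, 11010*, 11100*, 11110*
[col 1] -0001, -0010, -0111, 0-111, 00-10*, 00-11*, 000-1, 0001-*, 0011-*, 011-1, 1-001, 1-010, 11-10, 111-0
[col 2] 00-1-
Prime implicants: -0001, -0010, -0111, 0-111, 00-1-, 000-1, 01000, 011-1, 1-001, 1-010, 11-10, 111-0
PI chart (minterm → PIs covering it):
  1 | -0001,000-1
  2 | -0010,00-1-
  3 | 00-1-,000-1
  7 | -0111,0-111,00-1-
  8 | 01000  (sole → essential)
  13 | 011-1  (sole → essential)
  17 | -0001,1-001
  23 | -0111  (sole → essential)
  25 | 1-001  (sole → essential)
  26 | 1-010,11-10
  28 | 111-0  (sole → essential)
  30 | 11-10,111-0
Essential prime implicants: -0111, 01000, 011-1, 1-001, 111-0

NO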